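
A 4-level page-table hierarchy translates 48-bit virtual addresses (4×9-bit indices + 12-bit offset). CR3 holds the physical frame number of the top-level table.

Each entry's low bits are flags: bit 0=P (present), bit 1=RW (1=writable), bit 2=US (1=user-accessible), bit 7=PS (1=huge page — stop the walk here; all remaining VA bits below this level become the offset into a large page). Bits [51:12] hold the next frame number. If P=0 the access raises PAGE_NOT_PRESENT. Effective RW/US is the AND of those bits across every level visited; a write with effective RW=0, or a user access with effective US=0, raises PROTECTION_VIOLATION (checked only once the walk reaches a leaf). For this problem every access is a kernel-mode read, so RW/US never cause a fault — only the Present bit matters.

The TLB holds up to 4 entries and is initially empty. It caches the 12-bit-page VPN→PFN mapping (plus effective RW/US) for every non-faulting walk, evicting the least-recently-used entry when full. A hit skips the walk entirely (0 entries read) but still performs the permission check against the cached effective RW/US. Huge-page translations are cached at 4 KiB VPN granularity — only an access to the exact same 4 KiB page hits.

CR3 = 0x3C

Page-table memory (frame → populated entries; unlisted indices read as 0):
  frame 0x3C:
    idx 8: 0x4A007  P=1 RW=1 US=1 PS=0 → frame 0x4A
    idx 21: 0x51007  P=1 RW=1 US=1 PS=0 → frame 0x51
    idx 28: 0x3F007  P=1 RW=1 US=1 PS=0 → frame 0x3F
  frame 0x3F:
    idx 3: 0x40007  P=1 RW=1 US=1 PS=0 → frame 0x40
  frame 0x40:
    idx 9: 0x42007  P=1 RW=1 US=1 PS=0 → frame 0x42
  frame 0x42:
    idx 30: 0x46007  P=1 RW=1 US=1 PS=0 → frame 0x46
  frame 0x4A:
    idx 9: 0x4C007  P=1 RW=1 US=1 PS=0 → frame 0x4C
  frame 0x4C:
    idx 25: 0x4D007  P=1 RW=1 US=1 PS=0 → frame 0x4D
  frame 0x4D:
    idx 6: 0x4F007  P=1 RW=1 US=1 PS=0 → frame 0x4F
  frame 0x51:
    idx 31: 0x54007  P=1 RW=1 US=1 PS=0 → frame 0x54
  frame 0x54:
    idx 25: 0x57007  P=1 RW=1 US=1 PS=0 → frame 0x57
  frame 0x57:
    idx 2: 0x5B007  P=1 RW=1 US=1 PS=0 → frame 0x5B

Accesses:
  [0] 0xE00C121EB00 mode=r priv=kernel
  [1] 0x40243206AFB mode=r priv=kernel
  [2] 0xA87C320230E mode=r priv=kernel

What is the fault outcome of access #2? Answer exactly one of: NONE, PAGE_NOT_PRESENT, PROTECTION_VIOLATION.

Trace:
#0 VA=0xE00C121EB00 (r,kernel):
  L0 @0x3C[28] → 0x3F007  P=1,RW=1,US=1,PS=0
  L1 @0x3F[3] → 0x40007  P=1,RW=1,US=1,PS=0
  L2 @0x40[9] → 0x42007  P=1,RW=1,US=1,PS=0
  L3 @0x42[30] → 0x46007  P=1,RW=1,US=1,PS=0
  → PA=0x46B00  (4 entries read)
#1 VA=0x40243206AFB (r,kernel):
  L0 @0x3C[8] → 0x4A007  P=1,RW=1,US=1,PS=0
  L1 @0x4A[9] → 0x4C007  P=1,RW=1,US=1,PS=0
  L2 @0x4C[25] → 0x4D007  P=1,RW=1,US=1,PS=0
  L3 @0x4D[6] → 0x4F007  P=1,RW=1,US=1,PS=0
  → PA=0x4FAFB  (4 entries read)
#2 VA=0xA87C320230E (r,kernel):
  L0 @0x3C[21] → 0x51007  P=1,RW=1,US=1,PS=0
  L1 @0x51[31] → 0x54007  P=1,RW=1,US=1,PS=0
  L2 @0x54[25] → 0x57007  P=1,RW=1,US=1,PS=0
  L3 @0x57[2] → 0x5B007  P=1,RW=1,US=1,PS=0
  → PA=0x5B30E  (4 entries read)

Access #2 fault: NONE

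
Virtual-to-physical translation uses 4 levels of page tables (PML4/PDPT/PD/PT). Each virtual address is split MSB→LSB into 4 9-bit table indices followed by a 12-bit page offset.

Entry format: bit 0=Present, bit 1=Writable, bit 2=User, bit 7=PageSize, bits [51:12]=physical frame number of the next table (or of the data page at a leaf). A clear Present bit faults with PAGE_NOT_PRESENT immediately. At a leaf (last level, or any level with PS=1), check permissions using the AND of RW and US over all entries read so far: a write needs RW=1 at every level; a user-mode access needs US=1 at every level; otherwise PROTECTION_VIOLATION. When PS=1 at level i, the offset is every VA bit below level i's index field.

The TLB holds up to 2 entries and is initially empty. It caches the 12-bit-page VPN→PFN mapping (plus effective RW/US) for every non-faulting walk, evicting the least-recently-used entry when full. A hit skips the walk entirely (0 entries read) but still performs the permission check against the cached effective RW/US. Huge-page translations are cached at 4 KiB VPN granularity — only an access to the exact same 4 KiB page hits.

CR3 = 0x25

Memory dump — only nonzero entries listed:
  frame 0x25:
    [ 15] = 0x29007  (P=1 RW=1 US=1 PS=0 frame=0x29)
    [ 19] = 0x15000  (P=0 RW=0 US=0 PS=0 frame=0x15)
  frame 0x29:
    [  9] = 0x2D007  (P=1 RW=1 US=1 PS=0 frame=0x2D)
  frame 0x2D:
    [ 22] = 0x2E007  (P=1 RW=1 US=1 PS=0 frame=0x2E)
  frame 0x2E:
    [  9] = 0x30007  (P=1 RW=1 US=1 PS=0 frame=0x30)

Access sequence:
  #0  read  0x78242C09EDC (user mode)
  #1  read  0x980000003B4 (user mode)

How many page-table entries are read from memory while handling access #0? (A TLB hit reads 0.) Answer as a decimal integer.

Per-access translation:
#0 VA=0x78242C09EDC (r,user):
  L0: frame=0x25 idx=15 entry=0x29007 [P=1 RW=1 US=1 PS=0]
  L1: frame=0x29 idx=9 entry=0x2D007 [P=1 RW=1 US=1 PS=0]
  L2: frame=0x2D idx=22 entry=0x2E007 [P=1 RW=1 US=1 PS=0]
  L3: frame=0x2E idx=9 entry=0x30007 [P=1 RW=1 US=1 PS=0]
  → PA=0x30EDC  (4 entries read)
#1 VA=0x980000003B4 (r,user):
  L0: frame=0x25 idx=19 entry=0x15000 [P=0 RW=0 US=0 PS=0]
  ✗ PAGE_NOT_PRESENT  [1 reads]

Entries read for #0: 4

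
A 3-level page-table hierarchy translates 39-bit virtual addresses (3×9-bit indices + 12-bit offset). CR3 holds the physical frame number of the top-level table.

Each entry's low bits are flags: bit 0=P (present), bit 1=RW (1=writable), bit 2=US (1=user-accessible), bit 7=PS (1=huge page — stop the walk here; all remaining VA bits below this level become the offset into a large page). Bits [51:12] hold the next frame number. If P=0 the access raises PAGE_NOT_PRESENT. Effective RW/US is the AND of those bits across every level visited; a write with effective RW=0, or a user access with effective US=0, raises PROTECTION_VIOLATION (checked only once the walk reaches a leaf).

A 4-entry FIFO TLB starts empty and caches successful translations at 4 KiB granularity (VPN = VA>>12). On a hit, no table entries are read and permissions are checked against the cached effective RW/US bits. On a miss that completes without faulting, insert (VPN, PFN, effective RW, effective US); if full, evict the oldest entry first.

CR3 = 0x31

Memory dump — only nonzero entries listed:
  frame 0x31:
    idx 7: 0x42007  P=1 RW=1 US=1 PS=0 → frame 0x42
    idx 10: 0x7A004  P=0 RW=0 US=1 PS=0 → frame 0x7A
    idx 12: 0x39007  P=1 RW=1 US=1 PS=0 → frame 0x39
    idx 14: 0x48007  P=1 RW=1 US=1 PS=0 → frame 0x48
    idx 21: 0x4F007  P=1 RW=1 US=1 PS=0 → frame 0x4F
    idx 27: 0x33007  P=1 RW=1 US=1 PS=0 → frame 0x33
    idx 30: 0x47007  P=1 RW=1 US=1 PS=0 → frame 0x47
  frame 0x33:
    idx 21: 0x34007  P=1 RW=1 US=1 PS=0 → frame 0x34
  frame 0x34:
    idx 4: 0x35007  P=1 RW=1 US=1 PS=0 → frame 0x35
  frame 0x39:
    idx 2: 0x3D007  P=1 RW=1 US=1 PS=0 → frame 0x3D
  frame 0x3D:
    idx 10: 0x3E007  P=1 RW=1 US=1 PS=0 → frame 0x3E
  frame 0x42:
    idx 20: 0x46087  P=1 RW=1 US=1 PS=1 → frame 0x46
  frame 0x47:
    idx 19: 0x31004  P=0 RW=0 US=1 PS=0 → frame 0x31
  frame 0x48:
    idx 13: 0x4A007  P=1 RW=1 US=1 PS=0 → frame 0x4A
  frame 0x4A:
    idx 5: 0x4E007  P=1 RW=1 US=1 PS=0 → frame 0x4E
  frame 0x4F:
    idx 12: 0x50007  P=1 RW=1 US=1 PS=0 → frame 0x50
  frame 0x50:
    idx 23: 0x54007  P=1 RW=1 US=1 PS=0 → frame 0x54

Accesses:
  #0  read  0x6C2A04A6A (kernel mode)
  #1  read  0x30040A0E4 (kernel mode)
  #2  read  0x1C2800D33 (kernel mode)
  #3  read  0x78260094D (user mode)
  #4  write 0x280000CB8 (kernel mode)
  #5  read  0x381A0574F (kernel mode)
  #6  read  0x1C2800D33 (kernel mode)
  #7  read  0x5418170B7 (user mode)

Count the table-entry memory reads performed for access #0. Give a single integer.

Per-access translation:
#0 VA=0x6C2A04A6A (r,kernel):
  L0 @0x31[27] → 0x33007  P=1,RW=1,US=1,PS=0
  L1 @0x33[21] → 0x34007  P=1,RW=1,US=1,PS=0
  L2 @0x34[4] → 0x35007  P=1,RW=1,US=1,PS=0
  ✓ 0x35A6A  — 3 lookups
#1 VA=0x30040A0E4 (r,kernel):
  L0 @0x31[12] → 0x39007  P=1,RW=1,US=1,PS=0
  L1 @0x39[2] → 0x3D007  P=1,RW=1,US=1,PS=0
  L2 @0x3D[10] → 0x3E007  P=1,RW=1,US=1,PS=0
  ✓ 0x3E0E4  — 3 lookups
#2 VA=0x1C2800D33 (r,kernel):
  L0 @0x31[7] → 0x42007  P=1,RW=1,US=1,PS=0
  L1 @0x42[20] → 0x46087  P=1,RW=1,US=1,PS=1
  ✓ 0x46D33 (huge @L1)  — 2 lookups
#3 VA=0x78260094D (r,user):
  L0 @0x31[30] → 0x47007  P=1,RW=1,US=1,PS=0
  L1 @0x47[19] → 0x31004  P=0,RW=0,US=1,PS=0
  ✗ PAGE_NOT_PRESENT  [2 reads]
#4 VA=0x280000CB8 (w,kernel):
  L0 @0x31[10] → 0x7A004  P=0,RW=0,US=1,PS=0
  ✗ PAGE_NOT_PRESENT  [1 reads]
#5 VA=0x381A0574F (r,kernel):
  L0 @0x31[14] → 0x48007  P=1,RW=1,US=1,PS=0
  L1 @0x48[13] → 0x4A007  P=1,RW=1,US=1,PS=0
  L2 @0x4A[5] → 0x4E007  P=1,RW=1,US=1,PS=0
  ✓ 0x4E74F  — 3 lookups
#6 VA=0x1C2800D33 (r,kernel):
  TLB hit vpn=0x1C2800 → PA=0x46D33
#7 VA=0x5418170B7 (r,user):
  L0 @0x31[21] → 0x4F007  P=1,RW=1,US=1,PS=0
  L1 @0x4F[12] → 0x50007  P=1,RW=1,US=1,PS=0
  L2 @0x50[23] → 0x54007  P=1,RW=1,US=1,PS=0
  ✓ 0x540B7  — 3 lookups

Entries read for #0: 3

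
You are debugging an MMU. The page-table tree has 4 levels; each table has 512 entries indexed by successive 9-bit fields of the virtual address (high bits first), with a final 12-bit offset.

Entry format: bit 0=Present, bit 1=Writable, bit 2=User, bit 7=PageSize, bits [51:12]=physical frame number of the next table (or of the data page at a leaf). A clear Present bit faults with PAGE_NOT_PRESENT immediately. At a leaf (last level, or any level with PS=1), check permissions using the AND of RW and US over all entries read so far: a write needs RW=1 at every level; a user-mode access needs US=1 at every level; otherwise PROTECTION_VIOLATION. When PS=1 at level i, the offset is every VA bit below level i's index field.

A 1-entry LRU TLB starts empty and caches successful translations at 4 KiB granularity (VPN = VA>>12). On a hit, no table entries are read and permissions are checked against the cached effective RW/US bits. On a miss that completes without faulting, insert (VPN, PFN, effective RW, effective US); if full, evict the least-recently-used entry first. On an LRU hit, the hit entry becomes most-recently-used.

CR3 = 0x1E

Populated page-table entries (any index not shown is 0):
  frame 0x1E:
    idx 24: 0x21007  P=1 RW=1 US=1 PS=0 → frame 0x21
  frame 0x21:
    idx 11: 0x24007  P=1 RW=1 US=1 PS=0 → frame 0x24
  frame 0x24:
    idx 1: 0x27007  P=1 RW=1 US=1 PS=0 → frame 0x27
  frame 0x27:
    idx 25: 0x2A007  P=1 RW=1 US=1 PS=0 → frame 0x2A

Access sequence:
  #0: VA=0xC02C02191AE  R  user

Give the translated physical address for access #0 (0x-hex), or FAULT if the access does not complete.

Trace:
#0 VA=0xC02C02191AE (r,user):
  lvl0: tbl 0x1E, slot 24 ⇒ 0x21007 (P1/RW1/US1/PS0)
  lvl1: tbl 0x21, slot 11 ⇒ 0x24007 (P1/RW1/US1/PS0)
  lvl2: tbl 0x24, slot 1 ⇒ 0x27007 (P1/RW1/US1/PS0)
  lvl3: tbl 0x27, slot 25 ⇒ 0x2A007 (P1/RW1/US1/PS0)
  → PA=0x2A1AE  (4 entries read)

Access #0 PA: 0x2A1AE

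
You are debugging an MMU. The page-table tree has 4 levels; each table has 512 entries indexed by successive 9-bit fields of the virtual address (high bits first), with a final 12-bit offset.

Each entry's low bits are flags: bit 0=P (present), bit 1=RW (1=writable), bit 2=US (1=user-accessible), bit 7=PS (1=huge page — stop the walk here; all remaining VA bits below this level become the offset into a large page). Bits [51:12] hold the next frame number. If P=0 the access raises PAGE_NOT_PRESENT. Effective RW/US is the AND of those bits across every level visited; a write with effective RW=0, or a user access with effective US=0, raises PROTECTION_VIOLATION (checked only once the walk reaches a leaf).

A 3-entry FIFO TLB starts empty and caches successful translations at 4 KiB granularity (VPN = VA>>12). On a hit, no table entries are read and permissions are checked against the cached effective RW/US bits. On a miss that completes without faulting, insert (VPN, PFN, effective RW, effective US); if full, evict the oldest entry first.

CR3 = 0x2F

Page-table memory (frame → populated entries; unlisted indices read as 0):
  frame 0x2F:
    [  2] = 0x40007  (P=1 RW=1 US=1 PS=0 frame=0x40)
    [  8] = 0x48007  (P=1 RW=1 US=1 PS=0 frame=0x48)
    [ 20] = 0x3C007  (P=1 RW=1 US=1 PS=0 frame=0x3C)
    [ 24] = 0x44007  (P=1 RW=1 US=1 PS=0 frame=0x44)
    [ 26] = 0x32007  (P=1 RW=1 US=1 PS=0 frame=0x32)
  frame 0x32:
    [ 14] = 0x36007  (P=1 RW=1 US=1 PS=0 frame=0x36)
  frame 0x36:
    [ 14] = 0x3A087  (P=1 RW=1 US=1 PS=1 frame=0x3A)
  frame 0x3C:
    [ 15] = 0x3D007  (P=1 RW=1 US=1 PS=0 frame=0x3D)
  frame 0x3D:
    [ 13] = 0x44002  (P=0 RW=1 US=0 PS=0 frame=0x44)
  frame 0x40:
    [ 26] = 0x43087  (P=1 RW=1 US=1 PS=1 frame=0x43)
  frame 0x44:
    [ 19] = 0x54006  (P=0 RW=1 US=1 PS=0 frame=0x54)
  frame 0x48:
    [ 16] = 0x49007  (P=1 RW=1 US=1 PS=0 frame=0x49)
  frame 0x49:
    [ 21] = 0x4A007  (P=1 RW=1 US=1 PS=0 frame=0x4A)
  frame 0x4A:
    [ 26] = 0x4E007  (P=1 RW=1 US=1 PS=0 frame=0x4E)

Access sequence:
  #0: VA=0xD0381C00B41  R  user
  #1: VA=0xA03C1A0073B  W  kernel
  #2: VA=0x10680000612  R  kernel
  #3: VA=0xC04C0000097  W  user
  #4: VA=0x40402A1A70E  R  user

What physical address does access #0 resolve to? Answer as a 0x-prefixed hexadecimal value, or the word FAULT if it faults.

Walk each access:
#0 VA=0xD0381C00B41 (r,user):
  L0 @0x2F[26] → 0x32007  P=1,RW=1,US=1,PS=0
  L1 @0x32[14] → 0x36007  P=1,RW=1,US=1,PS=0
  L2 @0x36[14] → 0x3A087  P=1,RW=1,US=1,PS=1
  ⇒ phys 0x3AB41 (huge @L2)  [3 reads]
#1 VA=0xA03C1A0073B (w,kernel):
  L0 @0x2F[20] → 0x3C007  P=1,RW=1,US=1,PS=0
  L1 @0x3C[15] → 0x3D007  P=1,RW=1,US=1,PS=0
  L2 @0x3D[13] → 0x44002  P=0,RW=1,US=0,PS=0
  → PAGE_NOT_PRESENT  (3 entries read)
#2 VA=0x10680000612 (r,kernel):
  L0 @0x2F[2] → 0x40007  P=1,RW=1,US=1,PS=0
  L1 @0x40[26] → 0x43087  P=1,RW=1,US=1,PS=1
  ⇒ phys 0x43612 (huge @L1)  [2 reads]
#3 VA=0xC04C0000097 (w,user):
  L0 @0x2F[24] → 0x44007  P=1,RW=1,US=1,PS=0
  L1 @0x44[19] → 0x54006  P=0,RW=1,US=1,PS=0
  → PAGE_NOT_PRESENT  (2 entries read)
#4 VA=0x40402A1A70E (r,user):
  L0 @0x2F[8] → 0x48007  P=1,RW=1,US=1,PS=0
  L1 @0x48[16] → 0x49007  P=1,RW=1,US=1,PS=0
  L2 @0x49[21] → 0x4A007  P=1,RW=1,US=1,PS=0
  L3 @0x4A[26] → 0x4E007  P=1,RW=1,US=1,PS=0
  ⇒ phys 0x4E70E  [4 reads]

Access #0 PA: 0x3AB41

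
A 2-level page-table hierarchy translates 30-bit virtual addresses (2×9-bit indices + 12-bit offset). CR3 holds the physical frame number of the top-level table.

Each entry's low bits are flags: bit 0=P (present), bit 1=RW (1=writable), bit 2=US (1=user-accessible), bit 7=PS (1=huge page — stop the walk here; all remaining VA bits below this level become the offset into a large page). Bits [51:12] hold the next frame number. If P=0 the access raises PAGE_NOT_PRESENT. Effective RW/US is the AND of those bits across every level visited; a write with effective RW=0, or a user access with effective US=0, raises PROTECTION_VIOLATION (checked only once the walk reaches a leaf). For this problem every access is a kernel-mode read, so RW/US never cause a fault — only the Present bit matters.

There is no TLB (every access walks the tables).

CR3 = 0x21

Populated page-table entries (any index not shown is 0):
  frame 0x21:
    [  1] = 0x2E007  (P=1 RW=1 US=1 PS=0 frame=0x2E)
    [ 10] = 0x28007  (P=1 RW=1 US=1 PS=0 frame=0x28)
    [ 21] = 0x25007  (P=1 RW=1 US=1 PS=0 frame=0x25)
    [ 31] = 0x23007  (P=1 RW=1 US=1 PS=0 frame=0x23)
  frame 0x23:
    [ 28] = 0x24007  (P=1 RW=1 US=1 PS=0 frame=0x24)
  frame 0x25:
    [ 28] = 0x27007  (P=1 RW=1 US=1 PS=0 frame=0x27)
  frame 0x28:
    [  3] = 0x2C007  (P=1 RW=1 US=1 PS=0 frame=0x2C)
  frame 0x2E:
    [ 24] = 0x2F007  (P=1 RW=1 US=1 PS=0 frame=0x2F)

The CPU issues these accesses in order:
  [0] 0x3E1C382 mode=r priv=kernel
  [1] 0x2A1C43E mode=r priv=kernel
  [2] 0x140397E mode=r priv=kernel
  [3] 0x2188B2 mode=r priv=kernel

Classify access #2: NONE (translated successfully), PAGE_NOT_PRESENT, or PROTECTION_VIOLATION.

Trace:
#0 VA=0x3E1C382 (r,kernel):
  lvl0: tbl 0x21, slot 31 ⇒ 0x23007 (P1/RW1/US1/PS0)
  lvl1: tbl 0x23, slot 28 ⇒ 0x24007 (P1/RW1/US1/PS0)
  ⇒ phys 0x24382  [2 reads]
#1 VA=0x2A1C43E (r,kernel):
  lvl0: tbl 0x21, slot 21 ⇒ 0x25007 (P1/RW1/US1/PS0)
  lvl1: tbl 0x25, slot 28 ⇒ 0x27007 (P1/RW1/US1/PS0)
  ⇒ phys 0x2743E  [2 reads]
#2 VA=0x140397E (r,kernel):
  lvl0: tbl 0x21, slot 10 ⇒ 0x28007 (P1/RW1/US1/PS0)
  lvl1: tbl 0x28, slot 3 ⇒ 0x2C007 (P1/RW1/US1/PS0)
  ⇒ phys 0x2C97E  [2 reads]
#3 VA=0x2188B2 (r,kernel):
  lvl0: tbl 0x21, slot 1 ⇒ 0x2E007 (P1/RW1/US1/PS0)
  lvl1: tbl 0x2E, slot 24 ⇒ 0x2F007 (P1/RW1/US1/PS0)
  ⇒ phys 0x2F8B2  [2 reads]

Access #2 fault: NONE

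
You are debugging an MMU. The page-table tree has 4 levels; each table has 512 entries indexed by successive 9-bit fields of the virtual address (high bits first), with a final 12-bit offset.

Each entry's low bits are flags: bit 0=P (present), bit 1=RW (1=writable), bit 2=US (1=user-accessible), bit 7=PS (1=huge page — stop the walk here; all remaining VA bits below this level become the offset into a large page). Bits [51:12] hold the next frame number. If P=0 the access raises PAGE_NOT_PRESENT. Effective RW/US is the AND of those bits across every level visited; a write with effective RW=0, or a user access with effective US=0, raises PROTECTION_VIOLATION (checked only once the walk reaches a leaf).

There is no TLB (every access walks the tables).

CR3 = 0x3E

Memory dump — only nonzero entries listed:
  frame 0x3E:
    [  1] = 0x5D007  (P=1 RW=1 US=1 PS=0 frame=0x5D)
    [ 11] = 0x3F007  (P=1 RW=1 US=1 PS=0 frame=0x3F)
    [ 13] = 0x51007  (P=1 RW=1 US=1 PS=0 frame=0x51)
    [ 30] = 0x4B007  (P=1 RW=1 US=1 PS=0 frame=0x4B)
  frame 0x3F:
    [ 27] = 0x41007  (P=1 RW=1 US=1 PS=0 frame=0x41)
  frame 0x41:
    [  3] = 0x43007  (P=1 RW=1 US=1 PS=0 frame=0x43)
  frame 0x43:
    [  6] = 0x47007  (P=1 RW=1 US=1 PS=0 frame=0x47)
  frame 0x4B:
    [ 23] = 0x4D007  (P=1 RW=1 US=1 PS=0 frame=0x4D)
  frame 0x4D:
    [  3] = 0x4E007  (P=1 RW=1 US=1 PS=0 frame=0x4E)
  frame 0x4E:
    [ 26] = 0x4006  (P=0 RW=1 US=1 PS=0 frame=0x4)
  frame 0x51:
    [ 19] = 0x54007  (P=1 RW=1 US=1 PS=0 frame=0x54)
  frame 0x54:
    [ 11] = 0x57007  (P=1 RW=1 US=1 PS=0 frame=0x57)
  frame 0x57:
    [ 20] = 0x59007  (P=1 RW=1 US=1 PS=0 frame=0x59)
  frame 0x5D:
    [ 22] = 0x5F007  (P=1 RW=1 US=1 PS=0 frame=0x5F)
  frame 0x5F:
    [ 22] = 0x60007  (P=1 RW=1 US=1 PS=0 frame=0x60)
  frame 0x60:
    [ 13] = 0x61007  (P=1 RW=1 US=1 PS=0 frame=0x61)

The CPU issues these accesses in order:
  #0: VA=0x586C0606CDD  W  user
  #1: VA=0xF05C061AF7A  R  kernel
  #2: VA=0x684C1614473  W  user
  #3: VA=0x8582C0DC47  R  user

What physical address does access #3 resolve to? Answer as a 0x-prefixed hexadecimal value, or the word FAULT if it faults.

Per-access translation:
#0 VA=0x586C0606CDD (w,user):
  L0: frame=0x3E idx=11 entry=0x3F007 [P=1 RW=1 US=1 PS=0]
  L1: frame=0x3F idx=27 entry=0x41007 [P=1 RW=1 US=1 PS=0]
  L2: frame=0x41 idx=3 entry=0x43007 [P=1 RW=1 US=1 PS=0]
  L3: frame=0x43 idx=6 entry=0x47007 [P=1 RW=1 US=1 PS=0]
  ✓ 0x47CDD  — 4 lookups
#1 VA=0xF05C061AF7A (r,kernel):
  L0: frame=0x3E idx=30 entry=0x4B007 [P=1 RW=1 US=1 PS=0]
  L1: frame=0x4B idx=23 entry=0x4D007 [P=1 RW=1 US=1 PS=0]
  L2: frame=0x4D idx=3 entry=0x4E007 [P=1 RW=1 US=1 PS=0]
  L3: frame=0x4E idx=26 entry=0x4006 [P=0 RW=1 US=1 PS=0]
  ⇒ fault: PAGE_NOT_PRESENT  — 4 lookups
#2 VA=0x684C1614473 (w,user):
  L0: frame=0x3E idx=13 entry=0x51007 [P=1 RW=1 US=1 PS=0]
  L1: frame=0x51 idx=19 entry=0x54007 [P=1 RW=1 US=1 PS=0]
  L2: frame=0x54 idx=11 entry=0x57007 [P=1 RW=1 US=1 PS=0]
  L3: frame=0x57 idx=20 entry=0x59007 [P=1 RW=1 US=1 PS=0]
  ✓ 0x59473  — 4 lookups
#3 VA=0x8582C0DC47 (r,user):
  L0: frame=0x3E idx=1 entry=0x5D007 [P=1 RW=1 US=1 PS=0]
  L1: frame=0x5D idx=22 entry=0x5F007 [P=1 RW=1 US=1 PS=0]
  L2: frame=0x5F idx=22 entry=0x60007 [P=1 RW=1 US=1 PS=0]
  L3: frame=0x60 idx=13 entry=0x61007 [P=1 RW=1 US=1 PS=0]
  ✓ 0x61C47  — 4 lookups

Access #3 PA: 0x61C47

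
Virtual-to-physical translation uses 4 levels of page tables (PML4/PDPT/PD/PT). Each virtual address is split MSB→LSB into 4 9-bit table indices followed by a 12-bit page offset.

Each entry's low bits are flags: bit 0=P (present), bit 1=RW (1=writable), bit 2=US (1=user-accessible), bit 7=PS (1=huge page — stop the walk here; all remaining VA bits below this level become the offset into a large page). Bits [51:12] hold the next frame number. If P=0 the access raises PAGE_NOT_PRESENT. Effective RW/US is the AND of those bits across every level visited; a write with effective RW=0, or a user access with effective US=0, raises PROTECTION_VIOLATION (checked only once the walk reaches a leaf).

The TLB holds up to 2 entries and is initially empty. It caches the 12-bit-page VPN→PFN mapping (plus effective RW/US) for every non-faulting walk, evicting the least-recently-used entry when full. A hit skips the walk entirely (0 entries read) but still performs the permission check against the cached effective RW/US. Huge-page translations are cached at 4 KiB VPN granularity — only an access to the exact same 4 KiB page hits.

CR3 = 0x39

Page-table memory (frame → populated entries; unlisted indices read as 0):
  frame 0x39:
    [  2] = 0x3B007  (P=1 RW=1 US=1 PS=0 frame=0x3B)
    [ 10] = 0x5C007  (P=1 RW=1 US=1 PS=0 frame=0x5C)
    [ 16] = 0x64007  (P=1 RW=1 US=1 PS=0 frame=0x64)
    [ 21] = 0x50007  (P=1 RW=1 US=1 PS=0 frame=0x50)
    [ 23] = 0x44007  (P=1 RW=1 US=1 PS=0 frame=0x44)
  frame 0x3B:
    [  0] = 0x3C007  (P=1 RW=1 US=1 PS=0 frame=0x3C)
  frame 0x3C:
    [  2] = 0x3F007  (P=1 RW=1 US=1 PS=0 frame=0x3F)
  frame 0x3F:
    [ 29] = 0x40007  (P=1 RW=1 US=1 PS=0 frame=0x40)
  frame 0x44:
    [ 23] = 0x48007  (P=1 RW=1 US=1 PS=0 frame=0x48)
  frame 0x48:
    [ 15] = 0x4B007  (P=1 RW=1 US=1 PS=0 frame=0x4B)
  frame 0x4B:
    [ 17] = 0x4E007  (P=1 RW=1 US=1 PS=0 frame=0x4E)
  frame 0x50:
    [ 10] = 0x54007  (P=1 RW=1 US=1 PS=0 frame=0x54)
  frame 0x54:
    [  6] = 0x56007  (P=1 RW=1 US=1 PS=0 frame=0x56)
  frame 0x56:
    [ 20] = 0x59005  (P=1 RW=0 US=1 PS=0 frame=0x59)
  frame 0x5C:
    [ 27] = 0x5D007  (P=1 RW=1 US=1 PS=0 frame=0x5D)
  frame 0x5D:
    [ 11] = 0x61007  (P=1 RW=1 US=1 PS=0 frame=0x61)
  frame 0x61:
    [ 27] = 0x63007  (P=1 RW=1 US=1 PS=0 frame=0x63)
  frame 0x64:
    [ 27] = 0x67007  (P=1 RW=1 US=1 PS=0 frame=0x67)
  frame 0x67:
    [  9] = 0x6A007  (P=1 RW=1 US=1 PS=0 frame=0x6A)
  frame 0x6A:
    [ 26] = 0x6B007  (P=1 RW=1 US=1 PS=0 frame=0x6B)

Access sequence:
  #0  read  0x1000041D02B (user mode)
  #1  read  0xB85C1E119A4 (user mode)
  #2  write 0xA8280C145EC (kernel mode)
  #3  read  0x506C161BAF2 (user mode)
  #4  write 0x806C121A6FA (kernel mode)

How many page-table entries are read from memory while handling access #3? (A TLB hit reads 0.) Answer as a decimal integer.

Per-access translation:
#0 VA=0x1000041D02B (r,user):
  L0: frame=0x39 idx=2 entry=0x3B007 [P=1 RW=1 US=1 PS=0]
  L1: frame=0x3B idx=0 entry=0x3C007 [P=1 RW=1 US=1 PS=0]
  L2: frame=0x3C idx=2 entry=0x3F007 [P=1 RW=1 US=1 PS=0]
  L3: frame=0x3F idx=29 entry=0x40007 [P=1 RW=1 US=1 PS=0]
  → PA=0x4002B  (4 entries read)
#1 VA=0xB85C1E119A4 (r,user):
  L0: frame=0x39 idx=23 entry=0x44007 [P=1 RW=1 US=1 PS=0]
  L1: frame=0x44 idx=23 entry=0x48007 [P=1 RW=1 US=1 PS=0]
  L2: frame=0x48 idx=15 entry=0x4B007 [P=1 RW=1 US=1 PS=0]
  L3: frame=0x4B idx=17 entry=0x4E007 [P=1 RW=1 US=1 PS=0]
  → PA=0x4E9A4  (4 entries read)
#2 VA=0xA8280C145EC (w,kernel):
  L0: frame=0x39 idx=21 entry=0x50007 [P=1 RW=1 US=1 PS=0]
  L1: frame=0x50 idx=10 entry=0x54007 [P=1 RW=1 US=1 PS=0]
  L2: frame=0x54 idx=6 entry=0x56007 [P=1 RW=1 US=1 PS=0]
  L3: frame=0x56 idx=20 entry=0x59005 [P=1 RW=0 US=1 PS=0]
  → PROTECTION_VIOLATION  (4 entries read)
#3 VA=0x506C161BAF2 (r,user):
  L0: frame=0x39 idx=10 entry=0x5C007 [P=1 RW=1 US=1 PS=0]
  L1: frame=0x5C idx=27 entry=0x5D007 [P=1 RW=1 US=1 PS=0]
  L2: frame=0x5D idx=11 entry=0x61007 [P=1 RW=1 US=1 PS=0]
  L3: frame=0x61 idx=27 entry=0x63007 [P=1 RW=1 US=1 PS=0]
  → PA=0x63AF2  (4 entries read)
#4 VA=0x806C121A6FA (w,kernel):
  L0: frame=0x39 idx=16 entry=0x64007 [P=1 RW=1 US=1 PS=0]
  L1: frame=0x64 idx=27 entry=0x67007 [P=1 RW=1 US=1 PS=0]
  L2: frame=0x67 idx=9 entry=0x6A007 [P=1 RW=1 US=1 PS=0]
  L3: frame=0x6A idx=26 entry=0x6B007 [P=1 RW=1 US=1 PS=0]
  → PA=0x6B6FA  (4 entries read)

Entries read for #3: 4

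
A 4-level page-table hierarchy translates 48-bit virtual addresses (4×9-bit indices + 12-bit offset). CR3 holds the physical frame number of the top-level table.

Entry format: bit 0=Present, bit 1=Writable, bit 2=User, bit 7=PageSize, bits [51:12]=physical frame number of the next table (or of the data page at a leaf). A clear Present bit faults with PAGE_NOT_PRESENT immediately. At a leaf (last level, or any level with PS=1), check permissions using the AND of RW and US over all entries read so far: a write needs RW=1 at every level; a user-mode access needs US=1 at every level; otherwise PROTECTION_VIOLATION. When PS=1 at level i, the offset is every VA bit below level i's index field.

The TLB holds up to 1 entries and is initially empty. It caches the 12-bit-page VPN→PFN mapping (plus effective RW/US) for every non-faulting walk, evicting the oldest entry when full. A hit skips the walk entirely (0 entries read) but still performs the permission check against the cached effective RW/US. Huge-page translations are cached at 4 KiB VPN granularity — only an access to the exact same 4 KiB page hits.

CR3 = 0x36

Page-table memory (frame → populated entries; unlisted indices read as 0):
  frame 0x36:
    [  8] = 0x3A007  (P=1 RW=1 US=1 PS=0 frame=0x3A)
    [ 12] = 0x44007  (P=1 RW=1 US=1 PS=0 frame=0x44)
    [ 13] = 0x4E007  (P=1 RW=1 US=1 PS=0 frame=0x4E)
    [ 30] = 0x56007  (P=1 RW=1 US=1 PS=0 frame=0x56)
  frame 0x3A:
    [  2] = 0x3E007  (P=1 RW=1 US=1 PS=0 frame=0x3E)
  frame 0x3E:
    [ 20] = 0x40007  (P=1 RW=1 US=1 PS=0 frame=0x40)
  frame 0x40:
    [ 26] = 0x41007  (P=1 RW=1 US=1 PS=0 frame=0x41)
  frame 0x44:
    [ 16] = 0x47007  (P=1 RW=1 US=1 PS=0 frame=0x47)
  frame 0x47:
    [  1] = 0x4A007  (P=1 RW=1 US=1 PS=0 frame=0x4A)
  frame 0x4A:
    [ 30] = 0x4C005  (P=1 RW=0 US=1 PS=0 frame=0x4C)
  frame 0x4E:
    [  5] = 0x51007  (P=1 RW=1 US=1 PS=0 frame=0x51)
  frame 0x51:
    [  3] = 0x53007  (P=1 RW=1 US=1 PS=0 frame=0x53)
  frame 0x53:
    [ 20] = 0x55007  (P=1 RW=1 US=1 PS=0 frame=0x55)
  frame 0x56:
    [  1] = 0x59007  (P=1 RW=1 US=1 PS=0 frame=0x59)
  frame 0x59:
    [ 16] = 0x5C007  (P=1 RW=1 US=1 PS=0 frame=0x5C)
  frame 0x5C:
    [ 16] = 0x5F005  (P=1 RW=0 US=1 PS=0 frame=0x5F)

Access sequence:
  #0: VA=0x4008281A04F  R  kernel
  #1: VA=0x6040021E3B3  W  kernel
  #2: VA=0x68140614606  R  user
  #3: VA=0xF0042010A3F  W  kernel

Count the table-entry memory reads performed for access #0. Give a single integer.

Per-access translation:
#0 VA=0x4008281A04F (r,kernel):
  [0] read 0x36 idx=8: raw=0x3A007 flags P=1 W=1 U=1 S=0
  [1] read 0x3A idx=2: raw=0x3E007 flags P=1 W=1 U=1 S=0
  [2] read 0x3E idx=20: raw=0x40007 flags P=1 W=1 U=1 S=0
  [3] read 0x40 idx=26: raw=0x41007 flags P=1 W=1 U=1 S=0
  ✓ 0x4104F  — 4 lookups
#1 VA=0x6040021E3B3 (w,kernel):
  [0] read 0x36 idx=12: raw=0x44007 flags P=1 W=1 U=1 S=0
  [1] read 0x44 idx=16: raw=0x47007 flags P=1 W=1 U=1 S=0
  [2] read 0x47 idx=1: raw=0x4A007 flags P=1 W=1 U=1 S=0
  [3] read 0x4A idx=30: raw=0x4C005 flags P=1 W=0 U=1 S=0
  → PROTECTION_VIOLATION  (4 entries read)
#2 VA=0x68140614606 (r,user):
  [0] read 0x36 idx=13: raw=0x4E007 flags P=1 W=1 U=1 S=0
  [1] read 0x4E idx=5: raw=0x51007 flags P=1 W=1 U=1 S=0
  [2] read 0x51 idx=3: raw=0x53007 flags P=1 W=1 U=1 S=0
  [3] read 0x53 idx=20: raw=0x55007 flags P=1 W=1 U=1 S=0
  ✓ 0x55606  — 4 lookups
#3 VA=0xF0042010A3F (w,kernel):
  [0] read 0x36 idx=30: raw=0x56007 flags P=1 W=1 U=1 S=0
  [1] read 0x56 idx=1: raw=0x59007 flags P=1 W=1 U=1 S=0
  [2] read 0x59 idx=16: raw=0x5C007 flags P=1 W=1 U=1 S=0
  [3] read 0x5C idx=16: raw=0x5F005 flags P=1 W=0 U=1 S=0
  → PROTECTION_VIOLATION  (4 entries read)

Entries read for #0: 4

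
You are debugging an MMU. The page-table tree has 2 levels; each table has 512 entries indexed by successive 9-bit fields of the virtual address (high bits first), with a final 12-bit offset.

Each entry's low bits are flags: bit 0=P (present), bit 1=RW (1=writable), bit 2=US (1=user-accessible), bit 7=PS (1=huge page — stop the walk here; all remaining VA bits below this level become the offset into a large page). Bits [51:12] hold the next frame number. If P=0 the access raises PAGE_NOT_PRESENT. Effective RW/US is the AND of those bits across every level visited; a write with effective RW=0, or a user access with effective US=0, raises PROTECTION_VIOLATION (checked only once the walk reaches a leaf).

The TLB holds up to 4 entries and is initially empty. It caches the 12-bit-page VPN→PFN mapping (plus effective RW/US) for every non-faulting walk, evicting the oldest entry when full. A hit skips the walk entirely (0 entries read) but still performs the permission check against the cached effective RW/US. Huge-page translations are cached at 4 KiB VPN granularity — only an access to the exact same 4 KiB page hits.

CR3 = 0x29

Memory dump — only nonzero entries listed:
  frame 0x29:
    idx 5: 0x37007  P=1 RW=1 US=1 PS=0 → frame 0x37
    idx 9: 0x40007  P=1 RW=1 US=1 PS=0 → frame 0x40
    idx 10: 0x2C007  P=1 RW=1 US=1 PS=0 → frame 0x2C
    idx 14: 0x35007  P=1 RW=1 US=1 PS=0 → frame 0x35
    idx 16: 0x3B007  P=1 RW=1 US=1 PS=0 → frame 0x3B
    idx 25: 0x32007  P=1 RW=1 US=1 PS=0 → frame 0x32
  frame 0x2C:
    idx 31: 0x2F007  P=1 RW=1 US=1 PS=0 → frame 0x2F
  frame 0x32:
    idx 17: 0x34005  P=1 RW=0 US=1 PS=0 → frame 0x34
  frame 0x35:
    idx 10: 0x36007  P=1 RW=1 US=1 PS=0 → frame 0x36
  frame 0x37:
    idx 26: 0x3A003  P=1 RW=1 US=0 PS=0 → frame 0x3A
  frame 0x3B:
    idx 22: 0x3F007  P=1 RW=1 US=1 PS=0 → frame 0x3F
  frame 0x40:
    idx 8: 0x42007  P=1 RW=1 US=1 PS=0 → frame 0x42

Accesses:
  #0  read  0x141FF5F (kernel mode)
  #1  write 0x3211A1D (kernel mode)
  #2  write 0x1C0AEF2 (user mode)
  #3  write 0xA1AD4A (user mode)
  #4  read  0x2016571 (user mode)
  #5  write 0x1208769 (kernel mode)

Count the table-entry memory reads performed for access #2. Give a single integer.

Walk each access:
#0 VA=0x141FF5F (r,kernel):
  [0] read 0x29 idx=10: raw=0x2C007 flags P=1 W=1 U=1 S=0
  [1] read 0x2C idx=31: raw=0x2F007 flags P=1 W=1 U=1 S=0
  → PA=0x2FF5F  (2 entries read)
#1 VA=0x3211A1D (w,kernel):
  [0] read 0x29 idx=25: raw=0x32007 flags P=1 W=1 U=1 S=0
  [1] read 0x32 idx=17: raw=0x34005 flags P=1 W=0 U=1 S=0
  ⇒ fault: PROTECTION_VIOLATION  — 2 lookups
#2 VA=0x1C0AEF2 (w,user):
  [0] read 0x29 idx=14: raw=0x35007 flags P=1 W=1 U=1 S=0
  [1] read 0x35 idx=10: raw=0x36007 flags P=1 W=1 U=1 S=0
  → PA=0x36EF2  (2 entries read)
#3 VA=0xA1AD4A (w,user):
  [0] read 0x29 idx=5: raw=0x37007 flags P=1 W=1 U=1 S=0
  [1] read 0x37 idx=26: raw=0x3A003 flags P=1 W=1 U=0 S=0
  ⇒ fault: PROTECTION_VIOLATION  — 2 lookups
#4 VA=0x2016571 (r,user):
  [0] read 0x29 idx=16: raw=0x3B007 flags P=1 W=1 U=1 S=0
  [1] read 0x3B idx=22: raw=0x3F007 flags P=1 W=1 U=1 S=0
  → PA=0x3F571  (2 entries read)
#5 VA=0x1208769 (w,kernel):
  [0] read 0x29 idx=9: raw=0x40007 flags P=1 W=1 U=1 S=0
  [1] read 0x40 idx=8: raw=0x42007 flags P=1 W=1 U=1 S=0
  → PA=0x42769  (2 entries read)

Entries read for #2: 2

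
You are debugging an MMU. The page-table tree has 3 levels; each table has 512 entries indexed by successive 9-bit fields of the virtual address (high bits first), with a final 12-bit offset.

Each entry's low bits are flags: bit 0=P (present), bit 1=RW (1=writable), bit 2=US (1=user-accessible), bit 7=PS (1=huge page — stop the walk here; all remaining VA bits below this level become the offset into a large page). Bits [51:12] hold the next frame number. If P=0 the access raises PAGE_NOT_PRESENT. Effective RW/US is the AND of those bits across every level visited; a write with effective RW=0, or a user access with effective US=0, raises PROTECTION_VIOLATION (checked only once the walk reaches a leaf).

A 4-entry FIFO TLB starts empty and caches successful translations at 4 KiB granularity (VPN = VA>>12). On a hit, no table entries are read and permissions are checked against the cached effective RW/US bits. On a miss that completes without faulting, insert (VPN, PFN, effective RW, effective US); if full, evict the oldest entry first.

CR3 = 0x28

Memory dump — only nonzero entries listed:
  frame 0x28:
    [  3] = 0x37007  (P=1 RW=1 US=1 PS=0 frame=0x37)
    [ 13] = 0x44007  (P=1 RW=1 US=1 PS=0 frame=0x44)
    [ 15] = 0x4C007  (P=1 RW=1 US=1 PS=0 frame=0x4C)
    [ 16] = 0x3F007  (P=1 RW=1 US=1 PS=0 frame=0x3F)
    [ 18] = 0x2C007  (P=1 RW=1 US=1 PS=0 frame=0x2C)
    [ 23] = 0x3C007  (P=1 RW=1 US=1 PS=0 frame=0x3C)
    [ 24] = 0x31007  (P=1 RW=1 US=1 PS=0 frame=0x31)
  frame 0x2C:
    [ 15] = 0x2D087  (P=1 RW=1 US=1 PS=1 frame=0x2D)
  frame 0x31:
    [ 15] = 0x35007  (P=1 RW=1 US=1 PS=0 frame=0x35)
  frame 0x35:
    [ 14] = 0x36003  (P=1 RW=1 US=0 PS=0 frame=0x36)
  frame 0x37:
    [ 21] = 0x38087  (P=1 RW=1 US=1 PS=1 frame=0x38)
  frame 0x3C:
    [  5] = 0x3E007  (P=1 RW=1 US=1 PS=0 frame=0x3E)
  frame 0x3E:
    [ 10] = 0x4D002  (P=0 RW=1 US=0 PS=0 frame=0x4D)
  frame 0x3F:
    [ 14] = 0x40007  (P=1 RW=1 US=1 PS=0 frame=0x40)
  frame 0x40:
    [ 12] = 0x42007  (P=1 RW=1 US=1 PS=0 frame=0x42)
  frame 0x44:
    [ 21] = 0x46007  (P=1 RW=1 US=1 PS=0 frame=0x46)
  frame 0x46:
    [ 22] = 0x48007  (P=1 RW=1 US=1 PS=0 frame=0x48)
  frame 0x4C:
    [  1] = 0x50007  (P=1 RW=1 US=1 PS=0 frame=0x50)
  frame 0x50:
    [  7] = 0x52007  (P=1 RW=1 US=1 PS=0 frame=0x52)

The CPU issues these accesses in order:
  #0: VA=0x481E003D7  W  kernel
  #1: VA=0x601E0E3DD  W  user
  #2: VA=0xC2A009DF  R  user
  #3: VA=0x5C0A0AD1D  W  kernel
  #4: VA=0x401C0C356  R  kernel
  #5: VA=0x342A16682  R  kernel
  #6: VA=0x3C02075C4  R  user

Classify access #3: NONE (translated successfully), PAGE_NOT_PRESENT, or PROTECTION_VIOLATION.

Per-access translation:
#0 VA=0x481E003D7 (w,kernel):
  L0 @0x28[18] → 0x2C007  P=1,RW=1,US=1,PS=0
  L1 @0x2C[15] → 0x2D087  P=1,RW=1,US=1,PS=1
  → PA=0x2D3D7 (huge @L1)  (2 entries read)
#1 VA=0x601E0E3DD (w,user):
  L0 @0x28[24] → 0x31007  P=1,RW=1,US=1,PS=0
  L1 @0x31[15] → 0x35007  P=1,RW=1,US=1,PS=0
  L2 @0x35[14] → 0x36003  P=1,RW=1,US=0,PS=0
  ⇒ fault: PROTECTION_VIOLATION  — 3 lookups
#2 VA=0xC2A009DF (r,user):
  L0 @0x28[3] → 0x37007  P=1,RW=1,US=1,PS=0
  L1 @0x37[21] → 0x38087  P=1,RW=1,US=1,PS=1
  → PA=0x389DF (huge @L1)  (2 entries read)
#3 VA=0x5C0A0AD1D (w,kernel):
  L0 @0x28[23] → 0x3C007  P=1,RW=1,US=1,PS=0
  L1 @0x3C[5] → 0x3E007  P=1,RW=1,US=1,PS=0
  L2 @0x3E[10] → 0x4D002  P=0,RW=1,US=0,PS=0
  ⇒ fault: PAGE_NOT_PRESENT  — 3 lookups
#4 VA=0x401C0C356 (r,kernel):
  L0 @0x28[16] → 0x3F007  P=1,RW=1,US=1,PS=0
  L1 @0x3F[14] → 0x40007  P=1,RW=1,US=1,PS=0
  L2 @0x40[12] → 0x42007  P=1,RW=1,US=1,PS=0
  → PA=0x42356  (3 entries read)
#5 VA=0x342A16682 (r,kernel):
  L0 @0x28[13] → 0x44007  P=1,RW=1,US=1,PS=0
  L1 @0x44[21] → 0x46007  P=1,RW=1,US=1,PS=0
  L2 @0x46[22] → 0x48007  P=1,RW=1,US=1,PS=0
  → PA=0x48682  (3 entries read)
#6 VA=0x3C02075C4 (r,user):
  L0 @0x28[15] → 0x4C007  P=1,RW=1,US=1,PS=0
  L1 @0x4C[1] → 0x50007  P=1,RW=1,US=1,PS=0
  L2 @0x50[7] → 0x52007  P=1,RW=1,US=1,PS=0
  → PA=0x525C4  (3 entries read)

Access #3 fault: PAGE_NOT_PRESENT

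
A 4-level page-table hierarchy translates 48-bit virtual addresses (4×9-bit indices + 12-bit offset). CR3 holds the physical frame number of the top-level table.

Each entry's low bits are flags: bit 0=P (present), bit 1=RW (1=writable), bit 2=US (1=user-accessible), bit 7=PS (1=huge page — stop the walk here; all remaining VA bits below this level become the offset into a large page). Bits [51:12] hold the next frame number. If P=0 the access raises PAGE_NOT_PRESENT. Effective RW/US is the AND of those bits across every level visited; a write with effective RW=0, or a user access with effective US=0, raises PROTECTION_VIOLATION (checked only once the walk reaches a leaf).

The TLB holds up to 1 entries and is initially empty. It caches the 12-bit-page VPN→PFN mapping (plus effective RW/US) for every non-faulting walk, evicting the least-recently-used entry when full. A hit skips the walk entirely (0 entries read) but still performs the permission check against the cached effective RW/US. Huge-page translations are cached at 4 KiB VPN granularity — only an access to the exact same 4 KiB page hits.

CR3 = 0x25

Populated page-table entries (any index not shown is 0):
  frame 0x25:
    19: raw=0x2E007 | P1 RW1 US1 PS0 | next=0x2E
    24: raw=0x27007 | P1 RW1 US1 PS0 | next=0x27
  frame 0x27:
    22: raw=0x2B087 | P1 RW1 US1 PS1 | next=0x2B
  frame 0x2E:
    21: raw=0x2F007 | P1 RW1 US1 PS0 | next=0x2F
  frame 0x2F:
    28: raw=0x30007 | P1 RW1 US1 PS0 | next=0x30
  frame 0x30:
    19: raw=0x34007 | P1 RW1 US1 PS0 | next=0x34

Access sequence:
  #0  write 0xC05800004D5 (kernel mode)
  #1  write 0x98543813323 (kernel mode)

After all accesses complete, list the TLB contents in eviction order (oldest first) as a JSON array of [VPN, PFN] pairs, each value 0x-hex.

Trace:
#0 VA=0xC05800004D5 (w,kernel):
  L0 @0x25[24] → 0x27007  P=1,RW=1,US=1,PS=0
  L1 @0x27[22] → 0x2B087  P=1,RW=1,US=1,PS=1
  ⇒ phys 0x2B4D5 (huge @L1)  [2 reads]
#1 VA=0x98543813323 (w,kernel):
  L0 @0x25[19] → 0x2E007  P=1,RW=1,US=1,PS=0
  L1 @0x2E[21] → 0x2F007  P=1,RW=1,US=1,PS=0
  L2 @0x2F[28] → 0x30007  P=1,RW=1,US=1,PS=0
  L3 @0x30[19] → 0x34007  P=1,RW=1,US=1,PS=0
  ⇒ phys 0x34323  [4 reads]

TLB: [["0x98543813", "0x34"]]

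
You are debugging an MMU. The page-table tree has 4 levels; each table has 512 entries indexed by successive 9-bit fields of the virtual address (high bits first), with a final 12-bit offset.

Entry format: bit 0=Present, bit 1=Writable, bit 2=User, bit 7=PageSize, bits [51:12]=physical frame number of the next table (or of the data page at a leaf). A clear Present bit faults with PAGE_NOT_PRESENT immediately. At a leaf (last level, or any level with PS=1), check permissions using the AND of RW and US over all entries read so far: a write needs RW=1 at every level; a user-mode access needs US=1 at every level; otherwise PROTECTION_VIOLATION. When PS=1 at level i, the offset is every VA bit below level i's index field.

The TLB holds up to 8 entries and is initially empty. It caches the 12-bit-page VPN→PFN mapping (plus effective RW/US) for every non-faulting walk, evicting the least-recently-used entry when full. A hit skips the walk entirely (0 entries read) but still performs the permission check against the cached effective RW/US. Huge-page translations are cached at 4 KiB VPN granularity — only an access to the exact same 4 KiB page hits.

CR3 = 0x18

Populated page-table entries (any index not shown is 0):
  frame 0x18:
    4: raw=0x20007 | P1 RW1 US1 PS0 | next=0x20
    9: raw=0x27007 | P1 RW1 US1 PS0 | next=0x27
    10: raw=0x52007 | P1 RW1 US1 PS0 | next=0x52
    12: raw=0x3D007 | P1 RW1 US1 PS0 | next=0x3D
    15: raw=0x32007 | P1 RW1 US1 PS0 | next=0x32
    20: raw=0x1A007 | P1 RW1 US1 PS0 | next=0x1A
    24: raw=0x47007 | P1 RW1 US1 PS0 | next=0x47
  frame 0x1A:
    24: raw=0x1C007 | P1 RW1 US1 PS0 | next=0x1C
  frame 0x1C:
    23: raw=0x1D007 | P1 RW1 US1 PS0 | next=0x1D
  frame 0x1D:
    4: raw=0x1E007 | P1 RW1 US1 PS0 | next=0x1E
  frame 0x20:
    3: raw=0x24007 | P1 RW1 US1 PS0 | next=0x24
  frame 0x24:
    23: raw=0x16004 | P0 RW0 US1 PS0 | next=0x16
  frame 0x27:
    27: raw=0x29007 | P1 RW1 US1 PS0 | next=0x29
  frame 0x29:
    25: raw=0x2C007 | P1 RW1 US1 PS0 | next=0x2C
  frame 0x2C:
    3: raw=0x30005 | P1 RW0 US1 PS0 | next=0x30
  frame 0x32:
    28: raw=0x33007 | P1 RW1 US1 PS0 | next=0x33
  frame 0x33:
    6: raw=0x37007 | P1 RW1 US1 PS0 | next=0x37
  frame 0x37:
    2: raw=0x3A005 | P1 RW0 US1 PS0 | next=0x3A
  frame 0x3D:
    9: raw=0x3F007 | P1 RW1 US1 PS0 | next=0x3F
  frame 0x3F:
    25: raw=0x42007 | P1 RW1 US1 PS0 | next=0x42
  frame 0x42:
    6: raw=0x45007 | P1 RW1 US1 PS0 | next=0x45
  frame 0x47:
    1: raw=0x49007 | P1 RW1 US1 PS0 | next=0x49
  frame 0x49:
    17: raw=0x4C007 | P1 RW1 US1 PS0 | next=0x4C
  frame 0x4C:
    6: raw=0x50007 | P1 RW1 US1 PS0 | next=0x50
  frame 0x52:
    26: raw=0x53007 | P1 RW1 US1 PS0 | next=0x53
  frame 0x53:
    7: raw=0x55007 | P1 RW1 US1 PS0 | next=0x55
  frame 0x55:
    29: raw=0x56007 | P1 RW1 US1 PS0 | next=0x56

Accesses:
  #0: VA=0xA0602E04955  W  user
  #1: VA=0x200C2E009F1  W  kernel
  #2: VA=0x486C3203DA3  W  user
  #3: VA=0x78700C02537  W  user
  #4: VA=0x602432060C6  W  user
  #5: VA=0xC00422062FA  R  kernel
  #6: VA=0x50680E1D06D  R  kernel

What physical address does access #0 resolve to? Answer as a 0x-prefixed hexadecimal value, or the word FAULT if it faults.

Walk each access:
#0 VA=0xA0602E04955 (w,user):
  lvl0: tbl 0x18, slot 20 ⇒ 0x1A007 (P1/RW1/US1/PS0)
  lvl1: tbl 0x1A, slot 24 ⇒ 0x1C007 (P1/RW1/US1/PS0)
  lvl2: tbl 0x1C, slot 23 ⇒ 0x1D007 (P1/RW1/US1/PS0)
  lvl3: tbl 0x1D, slot 4 ⇒ 0x1E007 (P1/RW1/US1/PS0)
  → PA=0x1E955  (4 entries read)
#1 VA=0x200C2E009F1 (w,kernel):
  lvl0: tbl 0x18, slot 4 ⇒ 0x20007 (P1/RW1/US1/PS0)
  lvl1: tbl 0x20, slot 3 ⇒ 0x24007 (P1/RW1/US1/PS0)
  lvl2: tbl 0x24, slot 23 ⇒ 0x16004 (P0/RW0/US1/PS0)
  → PAGE_NOT_PRESENT  (3 entries read)
#2 VA=0x486C3203DA3 (w,user):
  lvl0: tbl 0x18, slot 9 ⇒ 0x27007 (P1/RW1/US1/PS0)
  lvl1: tbl 0x27, slot 27 ⇒ 0x29007 (P1/RW1/US1/PS0)
  lvl2: tbl 0x29, slot 25 ⇒ 0x2C007 (P1/RW1/US1/PS0)
  lvl3: tbl 0x2C, slot 3 ⇒ 0x30005 (P1/RW0/US1/PS0)
  → PROTECTION_VIOLATION  (4 entries read)
#3 VA=0x78700C02537 (w,user):
  lvl0: tbl 0x18, slot 15 ⇒ 0x32007 (P1/RW1/US1/PS0)
  lvl1: tbl 0x32, slot 28 ⇒ 0x33007 (P1/RW1/US1/PS0)
  lvl2: tbl 0x33, slot 6 ⇒ 0x37007 (P1/RW1/US1/PS0)
  lvl3: tbl 0x37, slot 2 ⇒ 0x3A005 (P1/RW0/US1/PS0)
  → PROTECTION_VIOLATION  (4 entries read)
#4 VA=0x602432060C6 (w,user):
  lvl0: tbl 0x18, slot 12 ⇒ 0x3D007 (P1/RW1/US1/PS0)
  lvl1: tbl 0x3D, slot 9 ⇒ 0x3F007 (P1/RW1/US1/PS0)
  lvl2: tbl 0x3F, slot 25 ⇒ 0x42007 (P1/RW1/US1/PS0)
  lvl3: tbl 0x42, slot 6 ⇒ 0x45007 (P1/RW1/US1/PS0)
  → PA=0x450C6  (4 entries read)
#5 VA=0xC00422062FA (r,kernel):
  lvl0: tbl 0x18, slot 24 ⇒ 0x47007 (P1/RW1/US1/PS0)
  lvl1: tbl 0x47, slot 1 ⇒ 0x49007 (P1/RW1/US1/PS0)
  lvl2: tbl 0x49, slot 17 ⇒ 0x4C007 (P1/RW1/US1/PS0)
  lvl3: tbl 0x4C, slot 6 ⇒ 0x50007 (P1/RW1/US1/PS0)
  → PA=0x502FA  (4 entries read)
#6 VA=0x50680E1D06D (r,kernel):
  lvl0: tbl 0x18, slot 10 ⇒ 0x52007 (P1/RW1/US1/PS0)
  lvl1: tbl 0x52, slot 26 ⇒ 0x53007 (P1/RW1/US1/PS0)
  lvl2: tbl 0x53, slot 7 ⇒ 0x55007 (P1/RW1/US1/PS0)
  lvl3: tbl 0x55, slot 29 ⇒ 0x56007 (P1/RW1/US1/PS0)
  → PA=0x5606D  (4 entries read)

Access #0 PA: 0x1E955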